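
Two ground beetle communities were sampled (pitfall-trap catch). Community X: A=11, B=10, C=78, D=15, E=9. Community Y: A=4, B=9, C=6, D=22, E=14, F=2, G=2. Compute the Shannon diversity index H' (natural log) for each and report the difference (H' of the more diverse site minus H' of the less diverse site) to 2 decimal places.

0.48

Community X: N=123, proportions 0.089431, 0.081301, 0.634146, 0.121951, 0.073171, giving H' = 1.156723 (working shown to 6 dp, full precision carried).
Community Y: N=59, proportions 0.067797, 0.152542, 0.101695, 0.372881, 0.237288, 0.033898, 0.033898, giving H' = 1.640367.
Difference = |1.156723 − 1.640367| = 0.483644, i.e. 0.48 to 2 decimal places.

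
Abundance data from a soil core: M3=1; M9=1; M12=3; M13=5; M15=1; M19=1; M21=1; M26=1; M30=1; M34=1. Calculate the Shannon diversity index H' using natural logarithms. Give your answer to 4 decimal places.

2.0636

Total N = 1+1+3+5+1+1+1+1+1+1 = 16, so the proportions are 0.0625, 0.0625, 0.1875, 0.3125, 0.0625, 0.0625, 0.0625, 0.0625, 0.0625, 0.0625 (working shown to 7 dp, full precision carried).
Each pᵢ ln pᵢ term: 0.0625×(-2.7725887)=-0.1732868, 0.0625×(-2.7725887)=-0.1732868, 0.1875×(-1.6739764)=-0.3138706, 0.3125×(-1.1631508)=-0.3634846, 0.0625×(-2.7725887)=-0.1732868, 0.0625×(-2.7725887)=-0.1732868, 0.0625×(-2.7725887)=-0.1732868, 0.0625×(-2.7725887)=-0.1732868, 0.0625×(-2.7725887)=-0.1732868, 0.0625×(-2.7725887)=-0.1732868.
Sum = -2.0636496, so H' = 2.0636.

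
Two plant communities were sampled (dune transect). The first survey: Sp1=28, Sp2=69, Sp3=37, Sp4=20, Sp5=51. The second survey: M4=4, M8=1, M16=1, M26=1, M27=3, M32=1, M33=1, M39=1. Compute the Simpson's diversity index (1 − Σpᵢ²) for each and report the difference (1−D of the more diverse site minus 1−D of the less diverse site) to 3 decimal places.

The first survey: N=205, proportions 0.136585, 0.336585, 0.180488, 0.097561, 0.24878, giving 1−D = 0.764069 (working shown to 6 dp, full precision carried).
The second survey: N=13, proportions 0.307692, 0.076923, 0.076923, 0.076923, 0.230769, 0.076923, 0.076923, 0.076923, giving 1−D = 0.816568.
Difference = |0.764069 − 0.816568| = 0.052499, i.e. 0.052 to 3 decimal places.

0.052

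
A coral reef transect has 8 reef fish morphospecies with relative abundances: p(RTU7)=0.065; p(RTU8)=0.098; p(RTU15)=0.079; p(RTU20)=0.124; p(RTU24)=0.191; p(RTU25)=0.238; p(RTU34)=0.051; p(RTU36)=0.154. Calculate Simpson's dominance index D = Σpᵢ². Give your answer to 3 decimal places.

D = 0.065² + 0.098² + 0.079² + 0.124² + 0.191² + 0.238² + 0.051² + 0.154² = 0.00423 + 0.00960 + 0.00624 + 0.01538 + 0.03648 + 0.05664 + 0.00260 + 0.02372 = 0.15489 (working shown to 5 dp, full precision carried).
To 3 decimal places, D = 0.155.

0.155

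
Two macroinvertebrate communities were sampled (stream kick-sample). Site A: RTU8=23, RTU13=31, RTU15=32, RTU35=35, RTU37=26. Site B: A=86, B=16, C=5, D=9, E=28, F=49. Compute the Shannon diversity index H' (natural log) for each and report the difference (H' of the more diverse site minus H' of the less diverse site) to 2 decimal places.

0.17

Site A: N=147, proportions 0.156463, 0.210884, 0.217687, 0.238095, 0.176871, giving H' = 1.598452 (working shown to 6 dp, full precision carried).
Site B: N=193, proportions 0.445596, 0.082902, 0.025907, 0.046632, 0.145078, 0.253886, giving H' = 1.432336.
Difference = |1.598452 − 1.432336| = 0.166116, i.e. 0.17 to 2 decimal places.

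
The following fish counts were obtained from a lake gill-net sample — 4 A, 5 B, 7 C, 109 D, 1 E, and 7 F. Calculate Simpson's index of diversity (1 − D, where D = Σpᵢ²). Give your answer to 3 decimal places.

Total N = 4+5+7+109+1+7 = 133, so the proportions are 0.03008, 0.03759, 0.05263, 0.81955, 0.00752, 0.05263 (working shown to 5 dp, full precision carried).
D = 0.03008² + 0.03759² + 0.05263² + 0.81955² + 0.00752² + 0.05263² = 0.00090 + 0.00141 + 0.00277 + 0.67166 + 0.00006 + 0.00277 = 0.67957.
So 1 − D = 0.32043, i.e. 0.320 to 3 decimal places.

0.320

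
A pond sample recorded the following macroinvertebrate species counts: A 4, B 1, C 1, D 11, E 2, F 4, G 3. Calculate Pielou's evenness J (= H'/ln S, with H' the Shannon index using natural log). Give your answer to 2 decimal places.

0.84

Total N = 4+1+1+11+2+4+3 = 26, so the proportions are 0.1538, 0.0385, 0.0385, 0.4231, 0.0769, 0.1538, 0.1154 (working shown to 4 dp, full precision carried).
H' = −Σ pᵢ ln pᵢ = −((-0.2880) + (-0.1253) + (-0.1253) + (-0.3639) + (-0.1973) + (-0.2880) + (-0.2492)) = 1.6370.
With S = 7 species, ln S = 1.9459, so J = 1.6370/1.9459 = 0.8412, i.e. 0.84 to 2 decimal places.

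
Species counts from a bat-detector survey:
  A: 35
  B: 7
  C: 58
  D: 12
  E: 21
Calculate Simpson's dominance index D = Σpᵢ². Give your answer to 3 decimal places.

0.295

Total N = 35+7+58+12+21 = 133, so the proportions are 0.26316, 0.05263, 0.43609, 0.09023, 0.15789 (working shown to 5 dp, full precision carried).
D = 0.26316² + 0.05263² + 0.43609² + 0.09023² + 0.15789² = 0.06925 + 0.00277 + 0.19017 + 0.00814 + 0.02493 = 0.29527.
To 3 decimal places, D = 0.295.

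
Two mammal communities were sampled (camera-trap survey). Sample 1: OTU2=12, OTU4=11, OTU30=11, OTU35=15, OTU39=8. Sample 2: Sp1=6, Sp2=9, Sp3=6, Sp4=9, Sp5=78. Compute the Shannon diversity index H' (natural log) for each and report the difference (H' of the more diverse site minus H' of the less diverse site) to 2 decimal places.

0.62

Sample 1: N=57, proportions 0.2105, 0.193, 0.193, 0.2632, 0.1404, giving H' = 1.5899 (working shown to 4 dp, full precision carried).
Sample 2: N=108, proportions 0.0556, 0.0833, 0.0556, 0.0833, 0.7222, giving H' = 0.9703.
Difference = |1.5899 − 0.9703| = 0.6196, i.e. 0.62 to 2 decimal places.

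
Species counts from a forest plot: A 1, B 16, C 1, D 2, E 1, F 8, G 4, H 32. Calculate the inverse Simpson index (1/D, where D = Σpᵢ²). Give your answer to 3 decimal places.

Total N = 1+16+1+2+1+8+4+32 = 65, so the proportions are 0.015385, 0.246154, 0.015385, 0.030769, 0.015385, 0.123077, 0.061538, 0.492308 (working shown to 6 dp, full precision carried).
D = 0.015385² + 0.246154² + 0.015385² + 0.030769² + 0.015385² + 0.123077² + 0.061538² + 0.492308² = 0.000237 + 0.060592 + 0.000237 + 0.000947 + 0.000237 + 0.015148 + 0.003787 + 0.242367 = 0.323550.
So 1/D = 3.09071, i.e. 3.091 to 3 decimal places.

3.091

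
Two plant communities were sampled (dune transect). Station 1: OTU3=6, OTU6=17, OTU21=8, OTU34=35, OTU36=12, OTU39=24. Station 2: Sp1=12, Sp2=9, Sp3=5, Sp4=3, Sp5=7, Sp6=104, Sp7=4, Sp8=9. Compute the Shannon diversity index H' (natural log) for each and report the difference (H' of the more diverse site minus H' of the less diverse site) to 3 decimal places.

Station 1: N=102, proportions 0.05882, 0.16667, 0.07843, 0.34314, 0.11765, 0.23529, giving H' = 1.62419 (working shown to 5 dp, full precision carried).
Station 2: N=153, proportions 0.07843, 0.05882, 0.03268, 0.01961, 0.04575, 0.67974, 0.02614, 0.05882, giving H' = 1.22067.
Difference = |1.62419 − 1.22067| = 0.40352, i.e. 0.404 to 3 decimal places.

0.404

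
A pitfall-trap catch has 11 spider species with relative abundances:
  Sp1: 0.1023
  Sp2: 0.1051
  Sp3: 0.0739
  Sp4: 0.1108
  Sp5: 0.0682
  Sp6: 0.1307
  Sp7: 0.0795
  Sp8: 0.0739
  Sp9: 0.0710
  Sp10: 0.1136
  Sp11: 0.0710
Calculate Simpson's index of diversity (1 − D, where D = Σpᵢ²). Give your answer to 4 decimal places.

0.9042

D = 0.1023² + 0.1051² + 0.0739² + 0.1108² + 0.0682² + 0.1307² + 0.0795² + 0.0739² + 0.071² + 0.1136² + 0.071² = 0.0104653 + 0.0110460 + 0.0054612 + 0.0122766 + 0.0046512 + 0.0170825 + 0.0063203 + 0.0054612 + 0.0050410 + 0.0129050 + 0.0050410 = 0.0957513 (working shown to 7 dp, full precision carried).
So 1 − D = 0.9042487, i.e. 0.9042 to 4 decimal places.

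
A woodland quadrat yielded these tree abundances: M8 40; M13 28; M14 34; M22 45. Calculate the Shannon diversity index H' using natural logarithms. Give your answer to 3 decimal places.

1.371

Total N = 40+28+34+45 = 147, so the proportions are 0.27211, 0.19048, 0.23129, 0.30612 (working shown to 5 dp, full precision carried).
Each pᵢ ln pᵢ term: 0.27211×(-1.30155)=-0.35416, 0.19048×(-1.65823)=-0.31585, 0.23129×(-1.46407)=-0.33863, 0.30612×(-1.18377)=-0.36238.
Sum = -1.37102, so H' = 1.371.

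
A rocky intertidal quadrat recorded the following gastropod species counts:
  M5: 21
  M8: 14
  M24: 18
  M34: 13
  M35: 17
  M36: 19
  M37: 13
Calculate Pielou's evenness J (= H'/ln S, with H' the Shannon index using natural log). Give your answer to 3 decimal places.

0.992

Total N = 21+14+18+13+17+19+13 = 115, so the proportions are 0.18261, 0.12174, 0.15652, 0.11304, 0.14783, 0.16522, 0.11304 (working shown to 5 dp, full precision carried).
H' = −Σ pᵢ ln pᵢ = −((-0.31051) + (-0.25637) + (-0.29028) + (-0.24643) + (-0.28260) + (-0.29747) + (-0.24643)) = 1.93010.
With S = 7 species, ln S = 1.94591, so J = 1.93010/1.94591 = 0.99187, i.e. 0.992 to 3 decimal places.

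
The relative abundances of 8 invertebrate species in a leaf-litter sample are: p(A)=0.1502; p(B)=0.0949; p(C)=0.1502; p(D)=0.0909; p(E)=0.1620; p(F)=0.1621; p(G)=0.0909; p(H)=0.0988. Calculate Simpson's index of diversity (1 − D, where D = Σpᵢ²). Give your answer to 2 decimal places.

0.87

D = 0.1502² + 0.0949² + 0.1502² + 0.0909² + 0.162² + 0.1621² + 0.0909² + 0.0988² = 0.0226 + 0.0090 + 0.0226 + 0.0083 + 0.0262 + 0.0263 + 0.0083 + 0.0098 = 0.1329 (working shown to 4 dp, full precision carried).
So 1 − D = 0.8671, i.e. 0.87 to 2 decimal places.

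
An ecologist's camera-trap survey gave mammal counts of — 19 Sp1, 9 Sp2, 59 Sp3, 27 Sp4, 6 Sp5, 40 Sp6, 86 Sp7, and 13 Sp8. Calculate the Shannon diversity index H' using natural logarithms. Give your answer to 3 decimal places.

Total N = 19+9+59+27+6+40+86+13 = 259, so the proportions are 0.07336, 0.03475, 0.2278, 0.10425, 0.02317, 0.15444, 0.33205, 0.05019 (working shown to 5 dp, full precision carried).
Each pᵢ ln pᵢ term: 0.07336×(-2.61239)=-0.19164, 0.03475×(-3.35960)=-0.11674, 0.2278×(-1.47929)=-0.33698, 0.10425×(-2.26099)=-0.23570, 0.02317×(-3.76507)=-0.08722, 0.15444×(-1.86795)=-0.28849, 0.33205×(-1.10248)=-0.36607, 0.05019×(-2.99188)=-0.15017.
Sum = -1.77302, so H' = 1.773.

1.773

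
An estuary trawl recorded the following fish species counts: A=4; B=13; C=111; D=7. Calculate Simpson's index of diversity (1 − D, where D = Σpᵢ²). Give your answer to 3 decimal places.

Total N = 4+13+111+7 = 135, so the proportions are 0.02963, 0.0963, 0.82222, 0.05185 (working shown to 5 dp, full precision carried).
D = 0.02963² + 0.0963² + 0.82222² + 0.05185² = 0.00088 + 0.00927 + 0.67605 + 0.00269 = 0.68889.
So 1 − D = 0.31111, i.e. 0.311 to 3 decimal places.

0.311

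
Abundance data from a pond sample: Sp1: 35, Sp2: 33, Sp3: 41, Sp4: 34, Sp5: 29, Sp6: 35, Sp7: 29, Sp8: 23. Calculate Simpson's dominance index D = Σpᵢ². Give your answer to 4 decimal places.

0.1280

Total N = 35+33+41+34+29+35+29+23 = 259, so the proportions are 0.135135, 0.127413, 0.158301, 0.131274, 0.111969, 0.135135, 0.111969, 0.088803 (working shown to 6 dp, full precision carried).
D = 0.135135² + 0.127413² + 0.158301² + 0.131274² + 0.111969² + 0.135135² + 0.111969² + 0.088803² = 0.018262 + 0.016234 + 0.025059 + 0.017233 + 0.012537 + 0.018262 + 0.012537 + 0.007886 = 0.128009.
To 4 decimal places, D = 0.1280.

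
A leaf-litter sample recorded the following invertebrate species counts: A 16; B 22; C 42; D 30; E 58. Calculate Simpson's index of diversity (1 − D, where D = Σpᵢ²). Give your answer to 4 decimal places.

0.7602

Total N = 16+22+42+30+58 = 168, so the proportions are 0.095238, 0.130952, 0.25, 0.178571, 0.345238 (working shown to 6 dp, full precision carried).
D = 0.095238² + 0.130952² + 0.25² + 0.178571² + 0.345238² = 0.009070 + 0.017149 + 0.062500 + 0.031888 + 0.119189 = 0.239796.
So 1 − D = 0.760204, i.e. 0.7602 to 4 decimal places.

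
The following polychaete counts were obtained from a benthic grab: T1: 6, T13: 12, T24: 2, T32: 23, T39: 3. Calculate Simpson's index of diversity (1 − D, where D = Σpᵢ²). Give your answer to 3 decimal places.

0.659

Total N = 6+12+2+23+3 = 46, so the proportions are 0.13043, 0.26087, 0.04348, 0.5, 0.06522 (working shown to 5 dp, full precision carried).
D = 0.13043² + 0.26087² + 0.04348² + 0.5² + 0.06522² = 0.01701 + 0.06805 + 0.00189 + 0.25000 + 0.00425 = 0.34121.
So 1 − D = 0.65879, i.e. 0.659 to 3 decimal places.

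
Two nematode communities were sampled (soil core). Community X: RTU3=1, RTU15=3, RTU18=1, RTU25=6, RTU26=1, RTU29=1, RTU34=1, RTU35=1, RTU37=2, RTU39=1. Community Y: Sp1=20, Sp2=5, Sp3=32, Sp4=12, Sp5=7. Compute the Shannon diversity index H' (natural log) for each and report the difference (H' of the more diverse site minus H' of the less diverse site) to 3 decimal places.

0.627

Community X: N=18, proportions 0.05556, 0.16667, 0.05556, 0.33333, 0.05556, 0.05556, 0.05556, 0.05556, 0.11111, 0.05556, giving H' = 2.03300 (working shown to 5 dp, full precision carried).
Community Y: N=76, proportions 0.26316, 0.06579, 0.42105, 0.15789, 0.09211, giving H' = 1.40566.
Difference = |2.03300 − 1.40566| = 0.62734, i.e. 0.627 to 3 decimal places.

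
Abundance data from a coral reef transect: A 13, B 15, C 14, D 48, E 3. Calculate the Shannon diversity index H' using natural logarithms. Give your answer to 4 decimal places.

Total N = 13+15+14+48+3 = 93, so the proportions are 0.139785, 0.16129, 0.150538, 0.516129, 0.032258 (working shown to 6 dp, full precision carried).
Each pᵢ ln pᵢ term: 0.139785×(-1.967650)=-0.275048, 0.16129×(-1.824549)=-0.294282, 0.150538×(-1.893542)=-0.285049, 0.516129×(-0.661398)=-0.341367, 0.032258×(-3.433987)=-0.110774.
Sum = -1.306520, so H' = 1.3065.

1.3065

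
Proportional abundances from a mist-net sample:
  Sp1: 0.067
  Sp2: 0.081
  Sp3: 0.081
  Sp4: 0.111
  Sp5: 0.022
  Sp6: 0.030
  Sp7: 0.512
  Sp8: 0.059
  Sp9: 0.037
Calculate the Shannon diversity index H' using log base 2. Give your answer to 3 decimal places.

Each pᵢ log₂ pᵢ term (working shown to 5 dp, full precision carried): 0.067×(-3.89970)=-0.26128, 0.081×(-3.62593)=-0.29370, 0.081×(-3.62593)=-0.29370, 0.111×(-3.17137)=-0.35202, 0.022×(-5.50635)=-0.12114, 0.03×(-5.05889)=-0.15177, 0.512×(-0.96578)=-0.49448, 0.059×(-4.08314)=-0.24091, 0.037×(-4.75633)=-0.17598.
Sum = -2.38498, so H' = 2.385.

2.385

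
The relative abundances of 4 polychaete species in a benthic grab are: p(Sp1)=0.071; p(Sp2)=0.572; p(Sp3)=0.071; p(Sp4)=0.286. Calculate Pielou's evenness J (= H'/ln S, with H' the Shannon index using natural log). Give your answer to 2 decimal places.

H' = −Σ pᵢ ln pᵢ = −((-0.1878) + (-0.3195) + (-0.1878) + (-0.3580)) = 1.0531 (working shown to 4 dp, full precision carried).
With S = 4 species, ln S = 1.3863, so J = 1.0531/1.3863 = 0.7597, i.e. 0.76 to 2 decimal places.

0.76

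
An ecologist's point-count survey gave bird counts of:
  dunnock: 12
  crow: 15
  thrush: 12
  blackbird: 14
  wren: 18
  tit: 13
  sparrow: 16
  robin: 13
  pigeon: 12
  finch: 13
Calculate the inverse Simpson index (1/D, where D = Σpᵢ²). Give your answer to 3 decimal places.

9.816

Total N = 12+15+12+14+18+13+16+13+12+13 = 138, so the proportions are 0.08695652, 0.10869565, 0.08695652, 0.10144928, 0.13043478, 0.0942029, 0.11594203, 0.0942029, 0.08695652, 0.0942029 (working shown to 8 dp, full precision carried).
D = 0.08695652² + 0.10869565² + 0.08695652² + 0.10144928² + 0.13043478² + 0.0942029² + 0.11594203² + 0.0942029² + 0.08695652² + 0.0942029² = 0.00756144 + 0.01181474 + 0.00756144 + 0.01029196 + 0.01701323 + 0.00887419 + 0.01344255 + 0.00887419 + 0.00756144 + 0.00887419 = 0.10186936.
So 1/D = 9.816495, i.e. 9.816 to 3 decimal places.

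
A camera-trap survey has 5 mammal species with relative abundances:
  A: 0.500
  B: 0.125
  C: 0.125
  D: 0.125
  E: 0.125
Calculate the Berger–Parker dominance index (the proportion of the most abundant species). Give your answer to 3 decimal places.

0.500

The largest proportion is 0.5, i.e. d = 0.500 to 3 decimal places.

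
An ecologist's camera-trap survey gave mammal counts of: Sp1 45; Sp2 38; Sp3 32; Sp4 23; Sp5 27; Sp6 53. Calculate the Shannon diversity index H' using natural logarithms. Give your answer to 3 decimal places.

Total N = 45+38+32+23+27+53 = 218, so the proportions are 0.20642, 0.17431, 0.14679, 0.1055, 0.12385, 0.24312 (working shown to 5 dp, full precision carried).
Each pᵢ ln pᵢ term: 0.20642×(-1.57783)=-0.32570, 0.17431×(-1.74691)=-0.30451, 0.14679×(-1.91876)=-0.28165, 0.1055×(-2.24900)=-0.23728, 0.12385×(-2.08866)=-0.25869, 0.24312×(-1.41420)=-0.34382.
Sum = -1.75165, so H' = 1.752.

1.752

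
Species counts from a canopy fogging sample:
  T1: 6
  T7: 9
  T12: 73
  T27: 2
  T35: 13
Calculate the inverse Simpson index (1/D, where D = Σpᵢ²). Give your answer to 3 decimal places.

1.888

Total N = 6+9+73+2+13 = 103, so the proportions are 0.058252, 0.087379, 0.708738, 0.019417, 0.126214 (working shown to 6 dp, full precision carried).
D = 0.058252² + 0.087379² + 0.708738² + 0.019417² + 0.126214² = 0.003393 + 0.007635 + 0.502309 + 0.000377 + 0.015930 = 0.529645.
So 1/D = 1.88806, i.e. 1.888 to 3 decimal places.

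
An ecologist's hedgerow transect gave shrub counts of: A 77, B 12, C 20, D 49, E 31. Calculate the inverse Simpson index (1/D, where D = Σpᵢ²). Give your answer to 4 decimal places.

Total N = 77+12+20+49+31 = 189, so the proportions are 0.40740741, 0.06349206, 0.10582011, 0.25925926, 0.16402116 (working shown to 8 dp, full precision carried).
D = 0.40740741² + 0.06349206² + 0.10582011² + 0.25925926² + 0.16402116² = 0.16598080 + 0.00403124 + 0.01119789 + 0.06721536 + 0.02690294 = 0.27532824.
So 1/D = 3.632028, i.e. 3.6320 to 4 decimal places.

3.6320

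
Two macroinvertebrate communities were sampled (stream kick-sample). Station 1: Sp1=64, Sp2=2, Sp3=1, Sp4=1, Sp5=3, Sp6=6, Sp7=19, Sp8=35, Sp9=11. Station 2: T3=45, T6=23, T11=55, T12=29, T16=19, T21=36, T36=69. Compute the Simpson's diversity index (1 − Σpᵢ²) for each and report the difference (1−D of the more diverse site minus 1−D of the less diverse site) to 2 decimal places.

0.12

Station 1: N=142, proportions 0.4507, 0.0141, 0.007, 0.007, 0.0211, 0.0423, 0.1338, 0.2465, 0.0775, giving 1−D = 0.7097 (working shown to 4 dp, full precision carried).
Station 2: N=276, proportions 0.163, 0.0833, 0.1993, 0.1051, 0.0688, 0.1304, 0.25, giving 1−D = 0.8315.
Difference = |0.7097 − 0.8315| = 0.1218, i.e. 0.12 to 2 decimal places.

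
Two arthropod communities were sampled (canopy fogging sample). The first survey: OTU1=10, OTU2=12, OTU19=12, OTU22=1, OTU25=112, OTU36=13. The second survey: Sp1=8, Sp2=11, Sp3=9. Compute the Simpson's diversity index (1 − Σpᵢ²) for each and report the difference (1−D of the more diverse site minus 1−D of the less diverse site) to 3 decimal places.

The first survey: N=160, proportions 0.0625, 0.075, 0.075, 0.00625, 0.7, 0.08125, giving 1−D = 0.48820 (working shown to 5 dp, full precision carried).
The second survey: N=28, proportions 0.28571, 0.39286, 0.32143, giving 1−D = 0.66071.
Difference = |0.48820 − 0.66071| = 0.17251, i.e. 0.173 to 3 decimal places.

0.173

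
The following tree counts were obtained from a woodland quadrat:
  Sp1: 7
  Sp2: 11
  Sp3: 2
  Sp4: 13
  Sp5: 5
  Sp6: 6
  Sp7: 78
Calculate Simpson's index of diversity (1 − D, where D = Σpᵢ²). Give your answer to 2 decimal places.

Total N = 7+11+2+13+5+6+78 = 122, so the proportions are 0.0574, 0.0902, 0.0164, 0.1066, 0.041, 0.0492, 0.6393 (working shown to 4 dp, full precision carried).
D = 0.0574² + 0.0902² + 0.0164² + 0.1066² + 0.041² + 0.0492² + 0.6393² = 0.0033 + 0.0081 + 0.0003 + 0.0114 + 0.0017 + 0.0024 + 0.4088 = 0.4359.
So 1 − D = 0.5641, i.e. 0.56 to 2 decimal places.

0.56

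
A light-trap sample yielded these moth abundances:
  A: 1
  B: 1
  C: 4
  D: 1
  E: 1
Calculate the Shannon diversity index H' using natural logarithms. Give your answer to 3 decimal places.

1.386

Total N = 1+1+4+1+1 = 8, so the proportions are 0.125, 0.125, 0.5, 0.125, 0.125 (working shown to 5 dp, full precision carried).
Each pᵢ ln pᵢ term: 0.125×(-2.07944)=-0.25993, 0.125×(-2.07944)=-0.25993, 0.5×(-0.69315)=-0.34657, 0.125×(-2.07944)=-0.25993, 0.125×(-2.07944)=-0.25993.
Sum = -1.38629, so H' = 1.386.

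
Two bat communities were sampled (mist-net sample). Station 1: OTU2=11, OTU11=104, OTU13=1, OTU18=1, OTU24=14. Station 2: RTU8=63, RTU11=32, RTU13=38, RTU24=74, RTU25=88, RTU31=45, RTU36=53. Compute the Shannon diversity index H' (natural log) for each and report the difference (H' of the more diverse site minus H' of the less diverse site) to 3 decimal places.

Station 1: N=131, proportions 0.083969, 0.793893, 0.007634, 0.007634, 0.10687, giving H' = 0.704661 (working shown to 6 dp, full precision carried).
Station 2: N=393, proportions 0.160305, 0.081425, 0.096692, 0.188295, 0.223919, 0.114504, 0.13486, giving H' = 1.891415.
Difference = |0.704661 − 1.891415| = 1.186754, i.e. 1.187 to 3 decimal places.

1.187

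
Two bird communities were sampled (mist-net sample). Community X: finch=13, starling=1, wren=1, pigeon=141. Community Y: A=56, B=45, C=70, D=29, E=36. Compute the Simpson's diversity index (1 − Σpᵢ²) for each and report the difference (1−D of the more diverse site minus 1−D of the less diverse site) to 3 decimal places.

0.605

Community X: N=156, proportions 0.08333, 0.00641, 0.00641, 0.90385, giving 1−D = 0.17604 (working shown to 5 dp, full precision carried).
Community Y: N=236, proportions 0.23729, 0.19068, 0.29661, 0.12288, 0.15254, giving 1−D = 0.78099.
Difference = |0.17604 − 0.78099| = 0.60495, i.e. 0.605 to 3 decimal places.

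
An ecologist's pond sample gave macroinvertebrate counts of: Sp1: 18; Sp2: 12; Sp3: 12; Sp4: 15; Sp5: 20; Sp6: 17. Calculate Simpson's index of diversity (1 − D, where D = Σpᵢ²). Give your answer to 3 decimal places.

0.827

Total N = 18+12+12+15+20+17 = 94, so the proportions are 0.19149, 0.12766, 0.12766, 0.15957, 0.21277, 0.18085 (working shown to 5 dp, full precision carried).
D = 0.19149² + 0.12766² + 0.12766² + 0.15957² + 0.21277² + 0.18085² = 0.03667 + 0.01630 + 0.01630 + 0.02546 + 0.04527 + 0.03271 = 0.17270.
So 1 − D = 0.82730, i.e. 0.827 to 3 decimal places.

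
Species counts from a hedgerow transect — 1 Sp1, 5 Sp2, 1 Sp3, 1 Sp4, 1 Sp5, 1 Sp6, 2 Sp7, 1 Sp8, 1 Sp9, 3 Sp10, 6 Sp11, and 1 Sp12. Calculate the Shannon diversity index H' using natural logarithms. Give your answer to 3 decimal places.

2.200

Total N = 1+5+1+1+1+1+2+1+1+3+6+1 = 24, so the proportions are 0.04167, 0.20833, 0.04167, 0.04167, 0.04167, 0.04167, 0.08333, 0.04167, 0.04167, 0.125, 0.25, 0.04167 (working shown to 5 dp, full precision carried).
Each pᵢ ln pᵢ term: 0.04167×(-3.17805)=-0.13242, 0.20833×(-1.56862)=-0.32679, 0.04167×(-3.17805)=-0.13242, 0.04167×(-3.17805)=-0.13242, 0.04167×(-3.17805)=-0.13242, 0.04167×(-3.17805)=-0.13242, 0.08333×(-2.48491)=-0.20708, 0.04167×(-3.17805)=-0.13242, 0.04167×(-3.17805)=-0.13242, 0.125×(-2.07944)=-0.25993, 0.25×(-1.38629)=-0.34657, 0.04167×(-3.17805)=-0.13242.
Sum = -2.19973, so H' = 2.200.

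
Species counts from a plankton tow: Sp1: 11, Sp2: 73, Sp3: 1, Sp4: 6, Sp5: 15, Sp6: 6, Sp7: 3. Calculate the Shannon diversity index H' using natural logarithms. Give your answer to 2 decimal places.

1.22

Total N = 11+73+1+6+15+6+3 = 115, so the proportions are 0.0957, 0.6348, 0.0087, 0.0522, 0.1304, 0.0522, 0.0261 (working shown to 4 dp, full precision carried).
Each pᵢ ln pᵢ term: 0.0957×(-2.3470)=-0.2245, 0.6348×(-0.4545)=-0.2885, 0.0087×(-4.7449)=-0.0413, 0.0522×(-2.9532)=-0.1541, 0.1304×(-2.0369)=-0.2657, 0.0522×(-2.9532)=-0.1541, 0.0261×(-3.6463)=-0.0951.
Sum = -1.2232, so H' = 1.22.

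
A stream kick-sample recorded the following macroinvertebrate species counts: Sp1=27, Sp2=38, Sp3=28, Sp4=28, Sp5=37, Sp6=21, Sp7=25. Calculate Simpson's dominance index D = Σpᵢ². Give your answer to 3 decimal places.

0.148

Total N = 27+38+28+28+37+21+25 = 204, so the proportions are 0.13235, 0.18627, 0.13725, 0.13725, 0.18137, 0.10294, 0.12255 (working shown to 5 dp, full precision carried).
D = 0.13235² + 0.18627² + 0.13725² + 0.13725² + 0.18137² + 0.10294² + 0.12255² = 0.01752 + 0.03470 + 0.01884 + 0.01884 + 0.03290 + 0.01060 + 0.01502 = 0.14840.
To 3 decimal places, D = 0.148.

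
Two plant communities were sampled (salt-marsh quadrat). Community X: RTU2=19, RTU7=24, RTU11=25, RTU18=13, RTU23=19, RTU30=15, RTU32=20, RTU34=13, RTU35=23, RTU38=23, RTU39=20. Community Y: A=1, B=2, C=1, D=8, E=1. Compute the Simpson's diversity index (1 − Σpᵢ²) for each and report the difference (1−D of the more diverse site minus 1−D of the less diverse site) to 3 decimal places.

Community X: N=214, proportions 0.08879, 0.11215, 0.11682, 0.06075, 0.08879, 0.07009, 0.09346, 0.06075, 0.10748, 0.10748, 0.09346, giving 1−D = 0.90514 (working shown to 5 dp, full precision carried).
Community Y: N=13, proportions 0.07692, 0.15385, 0.07692, 0.61538, 0.07692, giving 1−D = 0.57988.
Difference = |0.90514 − 0.57988| = 0.32526, i.e. 0.325 to 3 decimal places.

0.325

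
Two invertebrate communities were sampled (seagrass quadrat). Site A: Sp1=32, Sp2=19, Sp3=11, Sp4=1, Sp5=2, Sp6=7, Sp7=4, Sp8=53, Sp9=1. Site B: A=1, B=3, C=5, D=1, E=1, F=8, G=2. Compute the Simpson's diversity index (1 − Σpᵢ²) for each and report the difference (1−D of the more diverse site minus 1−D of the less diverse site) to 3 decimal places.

Site A: N=130, proportions 0.24615, 0.14615, 0.08462, 0.00769, 0.01538, 0.05385, 0.03077, 0.40769, 0.00769, giving 1−D = 0.74047 (working shown to 5 dp, full precision carried).
Site B: N=21, proportions 0.04762, 0.14286, 0.2381, 0.04762, 0.04762, 0.38095, 0.09524, giving 1−D = 0.76190.
Difference = |0.74047 − 0.76190| = 0.02143, i.e. 0.021 to 3 decimal places.

0.021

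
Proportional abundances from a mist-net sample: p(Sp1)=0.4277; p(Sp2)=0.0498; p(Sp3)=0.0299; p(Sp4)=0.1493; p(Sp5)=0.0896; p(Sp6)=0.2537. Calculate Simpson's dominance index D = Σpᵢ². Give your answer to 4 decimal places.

D = 0.4277² + 0.0498² + 0.0299² + 0.1493² + 0.0896² + 0.2537² = 0.182927 + 0.002480 + 0.000894 + 0.022290 + 0.008028 + 0.064364 = 0.280984 (working shown to 6 dp, full precision carried).
To 4 decimal places, D = 0.2810.

0.2810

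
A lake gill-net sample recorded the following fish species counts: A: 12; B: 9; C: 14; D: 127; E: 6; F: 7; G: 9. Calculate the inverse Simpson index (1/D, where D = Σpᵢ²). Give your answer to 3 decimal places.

2.025

Total N = 12+9+14+127+6+7+9 = 184, so the proportions are 0.065217, 0.048913, 0.076087, 0.690217, 0.032609, 0.038043, 0.048913 (working shown to 6 dp, full precision carried).
D = 0.065217² + 0.048913² + 0.076087² + 0.690217² + 0.032609² + 0.038043² + 0.048913² = 0.004253 + 0.002392 + 0.005789 + 0.476400 + 0.001063 + 0.001447 + 0.002392 = 0.493738.
So 1/D = 2.02536, i.e. 2.025 to 3 decimal places.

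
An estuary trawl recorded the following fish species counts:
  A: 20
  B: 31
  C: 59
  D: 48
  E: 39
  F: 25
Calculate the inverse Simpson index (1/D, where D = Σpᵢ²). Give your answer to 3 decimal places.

Total N = 20+31+59+48+39+25 = 222, so the proportions are 0.0900901, 0.1396396, 0.2657658, 0.2162162, 0.1756757, 0.1126126 (working shown to 7 dp, full precision carried).
D = 0.0900901² + 0.1396396² + 0.2657658² + 0.2162162² + 0.1756757² + 0.1126126² = 0.0081162 + 0.0194992 + 0.0706314 + 0.0467495 + 0.0308619 + 0.0126816 = 0.1885399.
So 1/D = 5.30392, i.e. 5.304 to 3 decimal places.

5.304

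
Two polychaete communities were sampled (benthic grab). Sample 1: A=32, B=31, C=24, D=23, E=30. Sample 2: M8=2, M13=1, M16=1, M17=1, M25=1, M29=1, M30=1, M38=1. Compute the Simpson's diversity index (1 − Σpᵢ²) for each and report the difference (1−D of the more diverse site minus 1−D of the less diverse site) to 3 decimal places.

Sample 1: N=140, proportions 0.22857, 0.22143, 0.17143, 0.16429, 0.21429, giving 1−D = 0.79643 (working shown to 5 dp, full precision carried).
Sample 2: N=9, proportions 0.22222, 0.11111, 0.11111, 0.11111, 0.11111, 0.11111, 0.11111, 0.11111, giving 1−D = 0.86420.
Difference = |0.79643 − 0.86420| = 0.06777, i.e. 0.068 to 3 decimal places.

0.068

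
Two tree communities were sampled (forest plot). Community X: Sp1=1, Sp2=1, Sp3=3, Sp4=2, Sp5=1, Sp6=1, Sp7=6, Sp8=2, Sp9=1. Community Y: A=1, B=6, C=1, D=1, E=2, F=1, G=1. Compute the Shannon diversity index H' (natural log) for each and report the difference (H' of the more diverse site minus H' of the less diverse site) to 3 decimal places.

Community X: N=18, proportions 0.0555556, 0.0555556, 0.1666667, 0.1111111, 0.0555556, 0.0555556, 0.3333333, 0.1111111, 0.0555556, giving H' = 1.9559838 (working shown to 7 dp, full precision carried).
Community Y: N=13, proportions 0.0769231, 0.4615385, 0.0769231, 0.0769231, 0.1538462, 0.0769231, 0.0769231, giving H' = 1.6313454.
Difference = |1.9559838 − 1.6313454| = 0.3246384, i.e. 0.325 to 3 decimal places.

0.325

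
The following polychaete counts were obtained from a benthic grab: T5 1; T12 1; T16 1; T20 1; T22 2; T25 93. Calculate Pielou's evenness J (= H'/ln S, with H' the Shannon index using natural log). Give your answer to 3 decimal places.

0.180

Total N = 1+1+1+1+2+93 = 99, so the proportions are 0.0101, 0.0101, 0.0101, 0.0101, 0.0202, 0.93939 (working shown to 5 dp, full precision carried).
H' = −Σ pᵢ ln pᵢ = −((-0.04642) + (-0.04642) + (-0.04642) + (-0.04642) + (-0.07883) + (-0.05873)) = 0.32322.
With S = 6 species, ln S = 1.79176, so J = 0.32322/1.79176 = 0.18039, i.e. 0.180 to 3 decimal places.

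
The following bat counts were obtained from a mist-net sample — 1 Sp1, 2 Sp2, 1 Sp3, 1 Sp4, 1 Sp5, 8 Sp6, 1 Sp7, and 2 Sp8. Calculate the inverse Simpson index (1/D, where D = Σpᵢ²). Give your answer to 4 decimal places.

3.7532

Total N = 1+2+1+1+1+8+1+2 = 17, so the proportions are 0.05882353, 0.11764706, 0.05882353, 0.05882353, 0.05882353, 0.47058824, 0.05882353, 0.11764706 (working shown to 8 dp, full precision carried).
D = 0.05882353² + 0.11764706² + 0.05882353² + 0.05882353² + 0.05882353² + 0.47058824² + 0.05882353² + 0.11764706² = 0.00346021 + 0.01384083 + 0.00346021 + 0.00346021 + 0.00346021 + 0.22145329 + 0.00346021 + 0.01384083 = 0.26643599.
So 1/D = 3.753247, i.e. 3.7532 to 4 decimal places.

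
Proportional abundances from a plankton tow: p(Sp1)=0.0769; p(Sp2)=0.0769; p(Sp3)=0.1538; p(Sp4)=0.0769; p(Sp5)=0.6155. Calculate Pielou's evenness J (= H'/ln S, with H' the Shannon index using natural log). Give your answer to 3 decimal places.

H' = −Σ pᵢ ln pᵢ = −((-0.19727) + (-0.19727) + (-0.28793) + (-0.19727) + (-0.29871)) = 1.17845 (working shown to 5 dp, full precision carried).
With S = 5 species, ln S = 1.60944, so J = 1.17845/1.60944 = 0.73221, i.e. 0.732 to 3 decimal places.

0.732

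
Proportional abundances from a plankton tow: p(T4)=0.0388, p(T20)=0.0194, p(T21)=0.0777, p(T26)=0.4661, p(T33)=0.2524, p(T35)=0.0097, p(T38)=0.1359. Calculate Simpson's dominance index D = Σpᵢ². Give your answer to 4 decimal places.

D = 0.0388² + 0.0194² + 0.0777² + 0.4661² + 0.2524² + 0.0097² + 0.1359² = 0.001505 + 0.000376 + 0.006037 + 0.217249 + 0.063706 + 0.000094 + 0.018469 = 0.307437 (working shown to 6 dp, full precision carried).
To 4 decimal places, D = 0.3074.

0.3074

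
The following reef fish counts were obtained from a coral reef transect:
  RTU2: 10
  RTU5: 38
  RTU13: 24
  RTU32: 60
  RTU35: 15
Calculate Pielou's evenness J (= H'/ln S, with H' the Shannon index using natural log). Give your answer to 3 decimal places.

Total N = 10+38+24+60+15 = 147, so the proportions are 0.06803, 0.2585, 0.16327, 0.40816, 0.10204 (working shown to 5 dp, full precision carried).
H' = −Σ pᵢ ln pᵢ = −((-0.18285) + (-0.34972) + (-0.29590) + (-0.36575) + (-0.23290)) = 1.42711.
With S = 5 species, ln S = 1.60944, so J = 1.42711/1.60944 = 0.88671, i.e. 0.887 to 3 decimal places.

0.887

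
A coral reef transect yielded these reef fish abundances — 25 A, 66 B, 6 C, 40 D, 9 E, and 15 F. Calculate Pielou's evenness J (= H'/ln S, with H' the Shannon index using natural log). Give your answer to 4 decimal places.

0.8403

Total N = 25+66+6+40+9+15 = 161, so the proportions are 0.15528, 0.409938, 0.037267, 0.248447, 0.055901, 0.093168 (working shown to 6 dp, full precision carried).
H' = −Σ pᵢ ln pᵢ = −((-0.289213) + (-0.365562) + (-0.122595) + (-0.345969) + (-0.161227) + (-0.221120)) = 1.505686.
With S = 6 species, ln S = 1.791759, so J = 1.505686/1.791759 = 0.840339, i.e. 0.8403 to 4 decimal places.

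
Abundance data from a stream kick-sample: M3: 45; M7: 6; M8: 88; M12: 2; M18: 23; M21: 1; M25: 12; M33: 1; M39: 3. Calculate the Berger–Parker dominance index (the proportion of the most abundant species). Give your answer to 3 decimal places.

0.486

Total N = 45+6+88+2+23+1+12+1+3 = 181, so the proportions are 0.24862, 0.03315, 0.48619, 0.01105, 0.12707, 0.00552, 0.0663, 0.00552, 0.01657 (working shown to 5 dp, full precision carried).
The largest proportion is 0.48619, i.e. d = 0.486 to 3 decimal places.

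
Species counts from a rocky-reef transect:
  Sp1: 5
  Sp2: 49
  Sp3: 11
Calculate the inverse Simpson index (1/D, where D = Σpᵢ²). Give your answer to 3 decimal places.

1.659

Total N = 5+49+11 = 65, so the proportions are 0.076923, 0.753846, 0.169231 (working shown to 6 dp, full precision carried).
D = 0.076923² + 0.753846² + 0.169231² = 0.005917 + 0.568284 + 0.028639 = 0.602840.
So 1/D = 1.65881, i.e. 1.659 to 3 decimal places.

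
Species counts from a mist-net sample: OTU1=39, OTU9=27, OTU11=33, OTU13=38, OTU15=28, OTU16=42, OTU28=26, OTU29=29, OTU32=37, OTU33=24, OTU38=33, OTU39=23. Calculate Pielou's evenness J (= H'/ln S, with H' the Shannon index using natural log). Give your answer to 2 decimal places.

0.99

Total N = 39+27+33+38+28+42+26+29+37+24+33+23 = 379, so the proportions are 0.1029, 0.0712, 0.0871, 0.1003, 0.0739, 0.1108, 0.0686, 0.0765, 0.0976, 0.0633, 0.0871, 0.0607 (working shown to 4 dp, full precision carried).
H' = −Σ pᵢ ln pᵢ = −((-0.2340) + (-0.1882) + (-0.2125) + (-0.2306) + (-0.1925) + (-0.2438) + (-0.1838) + (-0.1967) + (-0.2271) + (-0.1747) + (-0.2125) + (-0.1700)) = 2.4665.
With S = 12 species, ln S = 2.4849, so J = 2.4665/2.4849 = 0.9926, i.e. 0.99 to 2 decimal places.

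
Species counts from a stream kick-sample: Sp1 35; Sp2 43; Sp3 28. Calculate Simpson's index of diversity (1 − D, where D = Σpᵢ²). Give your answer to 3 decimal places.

0.657

Total N = 35+43+28 = 106, so the proportions are 0.33019, 0.40566, 0.26415 (working shown to 5 dp, full precision carried).
D = 0.33019² + 0.40566² + 0.26415² = 0.10902 + 0.16456 + 0.06978 = 0.34336.
So 1 − D = 0.65664, i.e. 0.657 to 3 decimal places.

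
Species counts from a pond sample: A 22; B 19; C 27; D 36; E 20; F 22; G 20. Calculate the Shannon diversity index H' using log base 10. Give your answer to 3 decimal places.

Total N = 22+19+27+36+20+22+20 = 166, so the proportions are 0.13253, 0.11446, 0.16265, 0.21687, 0.12048, 0.13253, 0.12048 (working shown to 5 dp, full precision carried).
Each pᵢ log₁₀ pᵢ term: 0.13253×(-0.87769)=-0.11632, 0.11446×(-0.94135)=-0.10775, 0.16265×(-0.78874)=-0.12829, 0.21687×(-0.66381)=-0.14396, 0.12048×(-0.91908)=-0.11073, 0.13253×(-0.87769)=-0.11632, 0.12048×(-0.91908)=-0.11073.
Sum = -0.83410, so H' = 0.834.

0.834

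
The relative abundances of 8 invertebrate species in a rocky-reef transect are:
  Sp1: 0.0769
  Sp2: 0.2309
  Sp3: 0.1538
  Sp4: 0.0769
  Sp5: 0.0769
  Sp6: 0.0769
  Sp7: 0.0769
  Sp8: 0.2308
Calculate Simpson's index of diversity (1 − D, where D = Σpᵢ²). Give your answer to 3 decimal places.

0.840

D = 0.0769² + 0.2309² + 0.1538² + 0.0769² + 0.0769² + 0.0769² + 0.0769² + 0.2308² = 0.00591 + 0.05331 + 0.02365 + 0.00591 + 0.00591 + 0.00591 + 0.00591 + 0.05327 = 0.15981 (working shown to 5 dp, full precision carried).
So 1 − D = 0.84019, i.e. 0.840 to 3 decimal places.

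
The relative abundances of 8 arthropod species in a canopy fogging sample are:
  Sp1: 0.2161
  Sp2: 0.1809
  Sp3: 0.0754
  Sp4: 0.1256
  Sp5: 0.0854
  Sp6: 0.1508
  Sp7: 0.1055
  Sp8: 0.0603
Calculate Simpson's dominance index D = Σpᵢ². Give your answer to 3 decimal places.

D = 0.2161² + 0.1809² + 0.0754² + 0.1256² + 0.0854² + 0.1508² + 0.1055² + 0.0603² = 0.04670 + 0.03272 + 0.00569 + 0.01578 + 0.00729 + 0.02274 + 0.01113 + 0.00364 = 0.14568 (working shown to 5 dp, full precision carried).
To 3 decimal places, D = 0.146.

0.146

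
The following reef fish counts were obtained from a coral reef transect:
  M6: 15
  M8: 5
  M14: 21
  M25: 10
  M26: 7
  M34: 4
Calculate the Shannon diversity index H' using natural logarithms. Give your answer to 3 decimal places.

1.630

Total N = 15+5+21+10+7+4 = 62, so the proportions are 0.24194, 0.08065, 0.33871, 0.16129, 0.1129, 0.06452 (working shown to 5 dp, full precision carried).
Each pᵢ ln pᵢ term: 0.24194×(-1.41908)=-0.34333, 0.08065×(-2.51770)=-0.20304, 0.33871×(-1.08261)=-0.36669, 0.16129×(-1.82455)=-0.29428, 0.1129×(-2.18122)=-0.24627, 0.06452×(-2.74084)=-0.17683.
Sum = -1.63044, so H' = 1.630.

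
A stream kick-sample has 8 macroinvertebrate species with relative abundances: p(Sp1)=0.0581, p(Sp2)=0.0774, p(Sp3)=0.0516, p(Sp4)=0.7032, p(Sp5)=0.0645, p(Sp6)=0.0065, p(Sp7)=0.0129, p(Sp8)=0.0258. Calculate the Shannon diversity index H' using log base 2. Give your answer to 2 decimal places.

Each pᵢ log₂ pᵢ term (working shown to 4 dp, full precision carried): 0.0581×(-4.1053)=-0.2385, 0.0774×(-3.6915)=-0.2857, 0.0516×(-4.2765)=-0.2207, 0.7032×(-0.5080)=-0.3572, 0.0645×(-3.9546)=-0.2551, 0.0065×(-7.2653)=-0.0472, 0.0129×(-6.2765)=-0.0810, 0.0258×(-5.2765)=-0.1361.
Sum = -1.6215, so H' = 1.62.

1.62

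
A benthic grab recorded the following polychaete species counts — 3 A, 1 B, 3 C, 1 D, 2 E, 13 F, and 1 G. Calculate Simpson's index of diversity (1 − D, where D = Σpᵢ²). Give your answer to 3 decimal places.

0.663

Total N = 3+1+3+1+2+13+1 = 24, so the proportions are 0.125, 0.04167, 0.125, 0.04167, 0.08333, 0.54167, 0.04167 (working shown to 5 dp, full precision carried).
D = 0.125² + 0.04167² + 0.125² + 0.04167² + 0.08333² + 0.54167² + 0.04167² = 0.01562 + 0.00174 + 0.01562 + 0.00174 + 0.00694 + 0.29340 + 0.00174 = 0.33681.
So 1 − D = 0.66319, i.e. 0.663 to 3 decimal places.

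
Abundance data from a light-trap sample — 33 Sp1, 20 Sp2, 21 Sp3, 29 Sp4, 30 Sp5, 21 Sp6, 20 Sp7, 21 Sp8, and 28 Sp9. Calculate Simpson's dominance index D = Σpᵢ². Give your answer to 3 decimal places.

0.115

Total N = 33+20+21+29+30+21+20+21+28 = 223, so the proportions are 0.14798, 0.08969, 0.09417, 0.13004, 0.13453, 0.09417, 0.08969, 0.09417, 0.12556 (working shown to 5 dp, full precision carried).
D = 0.14798² + 0.08969² + 0.09417² + 0.13004² + 0.13453² + 0.09417² + 0.08969² + 0.09417² + 0.12556² = 0.02190 + 0.00804 + 0.00887 + 0.01691 + 0.01810 + 0.00887 + 0.00804 + 0.00887 + 0.01577 = 0.11537.
To 3 decimal places, D = 0.115.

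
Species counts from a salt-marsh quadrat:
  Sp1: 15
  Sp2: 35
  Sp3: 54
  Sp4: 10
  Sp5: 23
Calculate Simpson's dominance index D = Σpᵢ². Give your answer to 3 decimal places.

Total N = 15+35+54+10+23 = 137, so the proportions are 0.10949, 0.25547, 0.39416, 0.07299, 0.16788 (working shown to 5 dp, full precision carried).
D = 0.10949² + 0.25547² + 0.39416² + 0.07299² + 0.16788² = 0.01199 + 0.06527 + 0.15536 + 0.00533 + 0.02818 = 0.26613.
To 3 decimal places, D = 0.266.

0.266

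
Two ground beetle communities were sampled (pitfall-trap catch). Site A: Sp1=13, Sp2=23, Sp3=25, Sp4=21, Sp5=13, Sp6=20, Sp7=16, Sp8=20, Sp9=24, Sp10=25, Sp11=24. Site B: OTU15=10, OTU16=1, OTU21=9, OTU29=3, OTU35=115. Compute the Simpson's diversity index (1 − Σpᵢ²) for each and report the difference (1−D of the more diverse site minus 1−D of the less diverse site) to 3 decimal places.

Site A: N=224, proportions 0.058036, 0.102679, 0.111607, 0.09375, 0.058036, 0.089286, 0.071429, 0.089286, 0.107143, 0.111607, 0.107143, giving 1−D = 0.905014 (working shown to 6 dp, full precision carried).
Site B: N=138, proportions 0.072464, 0.007246, 0.065217, 0.021739, 0.833333, giving 1−D = 0.295526.
Difference = |0.905014 − 0.295526| = 0.609488, i.e. 0.609 to 3 decimal places.

0.609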